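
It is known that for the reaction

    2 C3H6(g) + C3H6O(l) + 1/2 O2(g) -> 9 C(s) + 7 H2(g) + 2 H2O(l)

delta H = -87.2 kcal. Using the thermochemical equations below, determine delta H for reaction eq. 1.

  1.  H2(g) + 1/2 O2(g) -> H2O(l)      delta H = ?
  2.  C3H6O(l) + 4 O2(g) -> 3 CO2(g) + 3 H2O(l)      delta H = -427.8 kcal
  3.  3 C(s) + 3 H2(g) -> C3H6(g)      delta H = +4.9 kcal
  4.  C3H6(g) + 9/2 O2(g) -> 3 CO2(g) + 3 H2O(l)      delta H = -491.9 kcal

eq. 1 × 2: contributes 2·x
eq. 2 as written: -427.8 kcal
eq. 3 reversed and × 3: (-3)·(+4.9) = -14.7 kcal
eq. 4 reversed: +491.9 kcal
-87.2 = (-427.8) + (-14.7) + (+491.9) + 2·x
x = (-87.2 − (+49.4)) / (2) = -68.3 kcal

delta H = -68.3 kcal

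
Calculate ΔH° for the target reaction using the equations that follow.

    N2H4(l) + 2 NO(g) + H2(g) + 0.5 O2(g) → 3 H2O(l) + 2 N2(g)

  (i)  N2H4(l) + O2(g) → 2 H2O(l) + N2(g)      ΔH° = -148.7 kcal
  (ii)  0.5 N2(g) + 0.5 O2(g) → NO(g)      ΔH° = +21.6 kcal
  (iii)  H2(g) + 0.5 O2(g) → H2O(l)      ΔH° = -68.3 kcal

(i) as written: -148.7 kcal
(ii) reversed and × 2: (-2)·(+21.6) = -43.2 kcal
(iii) as written: -68.3 kcal
Combining the equations, ΔH° = (-148.7) + (-43.2) + (-68.3) = -260.2 kcal

ΔH° = -260.2 kcal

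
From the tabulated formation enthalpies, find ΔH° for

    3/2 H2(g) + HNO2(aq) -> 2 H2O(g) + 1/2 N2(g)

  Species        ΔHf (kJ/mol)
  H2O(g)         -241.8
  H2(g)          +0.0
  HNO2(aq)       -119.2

ΔH°rxn = Σ nΔHf°(products) − Σ nΔHf°(reactants).
Products: 2·(-241.8) + 1/2·(+0.0) = -483.6
Reactants: 3/2·(+0.0) + 1·(-119.2) = -119.2
ΔH° = (-483.6) − (-119.2) = -364.4 kJ/mol

ΔH° = -364.4 kJ/mol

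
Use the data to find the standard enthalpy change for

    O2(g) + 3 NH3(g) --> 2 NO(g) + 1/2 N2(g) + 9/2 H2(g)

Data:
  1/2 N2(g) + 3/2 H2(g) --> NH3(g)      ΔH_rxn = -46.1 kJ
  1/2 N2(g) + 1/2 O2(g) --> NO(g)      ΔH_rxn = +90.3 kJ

equation 1 reversed and × 3 (NH3(g) must end up as a reactant; scale by 3 for the 3 NH3(g)): (-3)·(-46.1) = +138.3 kJ
equation 2 × 2 (scale by 2 for the 2 NO(g)): (2)·(+90.3) = +180.6 kJ
ΔH_rxn = (-3)·(-46.1) + (2)·(+90.3) = 318.9 kJ

ΔH_rxn = 318.9 kJ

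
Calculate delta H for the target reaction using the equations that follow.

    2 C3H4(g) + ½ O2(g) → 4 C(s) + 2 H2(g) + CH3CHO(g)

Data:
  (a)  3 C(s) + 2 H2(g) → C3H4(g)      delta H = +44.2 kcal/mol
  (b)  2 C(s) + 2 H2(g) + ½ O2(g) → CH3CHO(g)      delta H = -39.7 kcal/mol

(a) reversed and × 2: (-2)·(+44.2) = -88.4 kcal/mol
(b) as written: -39.7 kcal/mol
delta H = (-2)·(+44.2) + (1)·(-39.7) = -128.1 kcal/mol

delta H = -128.1 kcal/mol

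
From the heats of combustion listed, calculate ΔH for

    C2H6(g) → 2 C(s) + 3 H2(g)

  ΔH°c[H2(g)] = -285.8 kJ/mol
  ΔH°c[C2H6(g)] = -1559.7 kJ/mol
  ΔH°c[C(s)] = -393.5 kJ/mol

With combustion enthalpies, reactants minus products:
= [1·(-1559.7)] − [2·(-393.5) + 3·(-285.8)]
= 84.7 kJ/mol

ΔH = 84.7 kJ/mol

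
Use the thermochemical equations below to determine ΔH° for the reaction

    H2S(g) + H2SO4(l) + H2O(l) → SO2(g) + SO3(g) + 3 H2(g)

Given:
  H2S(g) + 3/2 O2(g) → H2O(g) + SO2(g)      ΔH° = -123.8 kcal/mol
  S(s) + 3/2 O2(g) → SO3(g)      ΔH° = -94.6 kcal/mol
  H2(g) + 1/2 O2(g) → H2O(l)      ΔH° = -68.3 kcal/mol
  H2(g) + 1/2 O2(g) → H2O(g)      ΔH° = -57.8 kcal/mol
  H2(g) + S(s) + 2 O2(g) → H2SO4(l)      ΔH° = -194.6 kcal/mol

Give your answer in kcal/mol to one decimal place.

ΔH° = 102.3 kcal/mol

equation 1 as written: -123.8 kcal/mol
equation 2 as written: -94.6 kcal/mol
equation 3 reversed: +68.3 kcal/mol
equation 4 reversed: +57.8 kcal/mol
equation 5 reversed: +194.6 kcal/mol
Since enthalpy is a state function, ΔH° = (-123.8) + (-94.6) + (+68.3) + (+57.8) + (+194.6) = 102.3 kcal/mol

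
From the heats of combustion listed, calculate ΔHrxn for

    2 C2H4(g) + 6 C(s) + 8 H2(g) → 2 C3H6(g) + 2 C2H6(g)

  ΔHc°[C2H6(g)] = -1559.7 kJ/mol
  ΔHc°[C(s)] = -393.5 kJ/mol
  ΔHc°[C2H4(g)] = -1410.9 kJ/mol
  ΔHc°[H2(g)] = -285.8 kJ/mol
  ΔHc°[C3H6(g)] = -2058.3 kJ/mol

ΔHrxn = -233.2 kJ/mol

With combustion enthalpies, reactants minus products:
= [2·(-1410.9) + 6·(-393.5) + 8·(-285.8)] − [2·(-2058.3) + 2·(-1559.7)]
= -233.2 kJ/mol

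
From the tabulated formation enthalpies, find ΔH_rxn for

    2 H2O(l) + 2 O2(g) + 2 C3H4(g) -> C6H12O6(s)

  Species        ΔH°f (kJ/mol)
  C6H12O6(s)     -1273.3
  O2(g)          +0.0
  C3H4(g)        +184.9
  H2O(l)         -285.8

ΔH_rxn = -1071.5 kJ/mol

Products: 1·(-1273.3) = -1273.3
Reactants: 2·(-285.8) + 2·(+0.0) + 2·(+184.9) = -201.8
ΔH_rxn = (-1273.3) − (-201.8) = -1071.5 kJ/mol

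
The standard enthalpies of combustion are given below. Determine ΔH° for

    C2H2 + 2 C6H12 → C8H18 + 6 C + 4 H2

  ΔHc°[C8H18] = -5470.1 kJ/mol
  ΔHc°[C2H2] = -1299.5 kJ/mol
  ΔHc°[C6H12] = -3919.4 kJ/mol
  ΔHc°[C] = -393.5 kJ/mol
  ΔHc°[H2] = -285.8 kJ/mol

ΔH° = -164.0 kJ/mol

Using ΔH = Σ nΔHc°(reactants) − Σ nΔHc°(products):
= [1·(-1299.5) + 2·(-3919.4)] − [1·(-5470.1) + 6·(-393.5) + 4·(-285.8)]
= -164.0 kJ/mol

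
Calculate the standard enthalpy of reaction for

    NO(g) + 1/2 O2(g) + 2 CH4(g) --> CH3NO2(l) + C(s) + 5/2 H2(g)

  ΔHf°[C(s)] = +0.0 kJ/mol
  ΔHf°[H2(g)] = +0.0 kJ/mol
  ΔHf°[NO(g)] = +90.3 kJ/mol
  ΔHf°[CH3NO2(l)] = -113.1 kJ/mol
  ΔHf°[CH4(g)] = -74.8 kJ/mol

ΔH°rxn = -53.8 kJ/mol

Products: 1·(-113.1) + 1·(+0.0) + 5/2·(+0.0) = -113.1
Reactants: 1·(+90.3) + 1/2·(+0.0) + 2·(-74.8) = -59.3
ΔH°rxn = (-113.1) − (-59.3) = -53.8 kJ/mol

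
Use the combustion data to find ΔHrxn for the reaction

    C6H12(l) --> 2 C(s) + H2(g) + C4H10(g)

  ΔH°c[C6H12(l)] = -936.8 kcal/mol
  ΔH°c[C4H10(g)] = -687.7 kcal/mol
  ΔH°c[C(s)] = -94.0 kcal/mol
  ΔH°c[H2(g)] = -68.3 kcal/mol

With combustion enthalpies, reactants minus products:
= [1·(-936.8)] − [2·(-94.0) + 1·(-68.3) + 1·(-687.7)]
= 7.2 kcal/mol

ΔHrxn = 7.2 kcal/mol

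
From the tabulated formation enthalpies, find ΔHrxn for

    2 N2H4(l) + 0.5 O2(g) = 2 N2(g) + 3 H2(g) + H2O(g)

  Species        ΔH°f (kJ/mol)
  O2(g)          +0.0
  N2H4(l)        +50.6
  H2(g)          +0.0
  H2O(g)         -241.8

ΔHrxn = -343.0 kJ/mol

Products: 2·(+0.0) + 3·(+0.0) + 1·(-241.8) = -241.8
Reactants: 2·(+50.6) + 1/2·(+0.0) = +101.2
ΔHrxn = (-241.8) − (+101.2) = -343.0 kJ/mol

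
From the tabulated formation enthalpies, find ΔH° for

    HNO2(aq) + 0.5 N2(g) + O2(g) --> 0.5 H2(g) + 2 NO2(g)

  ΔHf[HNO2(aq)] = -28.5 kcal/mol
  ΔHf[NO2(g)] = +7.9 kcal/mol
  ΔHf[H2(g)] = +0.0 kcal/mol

ΔH° = 44.3 kcal/mol

ΔH°rxn = Σ nΔHf°(products) − Σ nΔHf°(reactants).
Products: 1/2·(+0.0) + 2·(+7.9) = +15.8
Reactants: 1·(-28.5) + 1/2·(+0.0) + 1·(+0.0) = -28.5
ΔH° = (+15.8) − (-28.5) = 44.3 kcal/mol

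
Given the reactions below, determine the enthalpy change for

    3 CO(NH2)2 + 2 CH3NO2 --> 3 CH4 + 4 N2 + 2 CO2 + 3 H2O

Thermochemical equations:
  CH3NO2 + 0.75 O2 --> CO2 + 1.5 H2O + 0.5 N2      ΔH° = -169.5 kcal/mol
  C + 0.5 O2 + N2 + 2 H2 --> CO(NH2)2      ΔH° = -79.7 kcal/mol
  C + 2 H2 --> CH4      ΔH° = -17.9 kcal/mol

equation 1 × 2 (scale by 2 for the 2 CH3NO2): (2)·(-169.5) = -339.0 kcal/mol
equation 2 reversed and × 3 (CO(NH2)2 must end up as a reactant; ×3 to match 3 CO(NH2)2 in the target): (-3)·(-79.7) = +239.1 kcal/mol
equation 3 × 3 (scale by 3 for the 3 CH4): (3)·(-17.9) = -53.7 kcal/mol
ΔH° = (-339.0) + (+239.1) + (-53.7) = -153.6 kcal/mol

ΔH° = -153.6 kcal/mol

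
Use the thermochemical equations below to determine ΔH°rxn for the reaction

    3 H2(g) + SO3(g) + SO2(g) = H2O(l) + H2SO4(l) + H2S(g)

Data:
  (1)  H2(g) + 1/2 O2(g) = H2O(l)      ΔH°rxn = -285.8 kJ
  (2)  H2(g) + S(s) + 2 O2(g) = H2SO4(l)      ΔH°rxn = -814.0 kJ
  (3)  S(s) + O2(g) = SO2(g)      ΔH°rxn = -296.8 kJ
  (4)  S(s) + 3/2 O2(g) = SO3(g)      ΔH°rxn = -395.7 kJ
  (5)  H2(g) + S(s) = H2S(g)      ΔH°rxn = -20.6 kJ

(1) as written: -285.8 kJ
(2) as written: -814.0 kJ
(3) reversed: +296.8 kJ
(4) reversed: +395.7 kJ
(5) as written: -20.6 kJ
Combining the equations, ΔH°rxn = (-285.8) + (-814.0) + (+296.8) + (+395.7) + (-20.6) = -427.9 kJ

ΔH°rxn = -427.9 kJ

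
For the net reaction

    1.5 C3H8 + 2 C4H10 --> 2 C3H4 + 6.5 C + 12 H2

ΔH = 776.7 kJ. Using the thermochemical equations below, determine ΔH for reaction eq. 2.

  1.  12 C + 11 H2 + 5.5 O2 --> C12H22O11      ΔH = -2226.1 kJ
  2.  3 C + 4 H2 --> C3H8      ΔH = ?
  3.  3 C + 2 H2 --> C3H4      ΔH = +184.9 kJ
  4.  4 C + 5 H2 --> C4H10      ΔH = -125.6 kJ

eq. 1: not needed.
eq. 2 reversed and × 3/2: contributes −3/2·x
eq. 3 × 2: (2)·(+184.9) = +369.8 kJ
eq. 4 reversed and × 2: (-2)·(-125.6) = +251.2 kJ
+776.7 = (+369.8) + (+251.2) − 3/2·x
x = (+776.7 − (+621.0)) / (-3/2) = -103.8 kJ

ΔH = -103.8 kJ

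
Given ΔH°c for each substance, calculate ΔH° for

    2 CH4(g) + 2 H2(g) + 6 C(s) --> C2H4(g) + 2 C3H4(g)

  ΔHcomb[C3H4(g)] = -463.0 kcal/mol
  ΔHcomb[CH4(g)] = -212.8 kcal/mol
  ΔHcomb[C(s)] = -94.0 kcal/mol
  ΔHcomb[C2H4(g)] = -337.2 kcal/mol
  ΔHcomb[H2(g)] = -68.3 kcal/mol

ΔH° = 137.0 kcal/mol

Using ΔH = Σ nΔHc°(reactants) − Σ nΔHc°(products):
= [2·(-212.8) + 2·(-68.3) + 6·(-94.0)] − [1·(-337.2) + 2·(-463.0)]
= 137.0 kcal/mol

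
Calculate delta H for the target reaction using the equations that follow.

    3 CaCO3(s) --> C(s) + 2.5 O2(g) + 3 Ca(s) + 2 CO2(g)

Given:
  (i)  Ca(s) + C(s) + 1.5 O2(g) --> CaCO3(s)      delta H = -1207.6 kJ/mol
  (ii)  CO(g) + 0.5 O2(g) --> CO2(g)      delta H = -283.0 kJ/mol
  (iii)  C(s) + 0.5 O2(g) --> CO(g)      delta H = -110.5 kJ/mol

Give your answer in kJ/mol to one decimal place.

delta H = 2835.8 kJ/mol

(i) reversed and × 3 (reverse to put CaCO3(s) on the reactant side; scale by 3 for the 3 CaCO3(s)): (-3)·(-1207.6) = +3622.8 kJ/mol
(ii) × 2 (scale by 2 for the 2 CO2(g)): (2)·(-283.0) = -566.0 kJ/mol
(iii) × 2: (2)·(-110.5) = -221.0 kJ/mol
Since enthalpy is a state function, delta H = (+3622.8) + (-566.0) + (-221.0) = 2835.8 kJ/mol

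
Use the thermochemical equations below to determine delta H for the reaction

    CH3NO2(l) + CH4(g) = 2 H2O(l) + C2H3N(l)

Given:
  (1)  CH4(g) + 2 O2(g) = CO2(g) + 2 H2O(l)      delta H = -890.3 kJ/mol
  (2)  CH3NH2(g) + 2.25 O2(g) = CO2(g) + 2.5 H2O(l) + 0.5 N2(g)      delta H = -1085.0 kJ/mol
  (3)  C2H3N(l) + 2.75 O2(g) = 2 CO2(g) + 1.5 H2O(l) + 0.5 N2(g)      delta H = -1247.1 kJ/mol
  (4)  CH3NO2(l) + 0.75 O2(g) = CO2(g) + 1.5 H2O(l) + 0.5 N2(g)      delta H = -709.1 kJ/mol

delta H = -352.3 kJ/mol

(1) as written: -890.3 kJ/mol
(2): not needed.
(3) reversed: +1247.1 kJ/mol
(4) as written: -709.1 kJ/mol
delta H = (-890.3) + (+1247.1) + (-709.1) = -352.3 kJ/mol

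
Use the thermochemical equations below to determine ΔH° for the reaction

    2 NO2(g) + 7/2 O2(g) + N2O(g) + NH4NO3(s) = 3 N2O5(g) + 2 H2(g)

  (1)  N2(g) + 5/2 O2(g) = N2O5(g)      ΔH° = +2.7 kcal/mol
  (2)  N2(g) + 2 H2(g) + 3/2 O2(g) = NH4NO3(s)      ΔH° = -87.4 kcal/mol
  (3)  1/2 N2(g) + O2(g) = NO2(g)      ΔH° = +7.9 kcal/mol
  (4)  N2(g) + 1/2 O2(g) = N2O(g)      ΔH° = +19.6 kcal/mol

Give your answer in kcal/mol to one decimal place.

(1) × 3: (3)·(+2.7) = +8.1 kcal/mol
(2) reversed: +87.4 kcal/mol
(3) reversed and × 2: (-2)·(+7.9) = -15.8 kcal/mol
(4) reversed: -19.6 kcal/mol
Since enthalpy is a state function, ΔH° = (3)·(+2.7) + (-1)·(-87.4) + (-2)·(+7.9) + (-1)·(+19.6) = 60.1 kcal/mol

ΔH° = 60.1 kcal/mol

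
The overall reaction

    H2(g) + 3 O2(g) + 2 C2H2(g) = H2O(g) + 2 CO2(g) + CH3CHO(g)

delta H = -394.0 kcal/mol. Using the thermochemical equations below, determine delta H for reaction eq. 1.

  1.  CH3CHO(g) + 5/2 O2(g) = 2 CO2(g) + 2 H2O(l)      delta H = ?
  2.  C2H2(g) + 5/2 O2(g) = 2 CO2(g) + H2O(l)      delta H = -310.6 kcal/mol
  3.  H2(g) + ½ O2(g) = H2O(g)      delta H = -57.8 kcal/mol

delta H = -285.0 kcal/mol

eq. 1 reversed (CH3CHO(g) must end up as a product): contributes −x
eq. 2 × 2 (×2 to match 2 C2H2(g) in the target): (2)·(-310.6) = -621.2 kcal/mol
eq. 3 as written (H2O(g) already on the product side): -57.8 kcal/mol
-394.0 = (-621.2) + (-57.8) − x
x = (-394.0 − (-679.0)) / (-1) = -285.0 kcal/mol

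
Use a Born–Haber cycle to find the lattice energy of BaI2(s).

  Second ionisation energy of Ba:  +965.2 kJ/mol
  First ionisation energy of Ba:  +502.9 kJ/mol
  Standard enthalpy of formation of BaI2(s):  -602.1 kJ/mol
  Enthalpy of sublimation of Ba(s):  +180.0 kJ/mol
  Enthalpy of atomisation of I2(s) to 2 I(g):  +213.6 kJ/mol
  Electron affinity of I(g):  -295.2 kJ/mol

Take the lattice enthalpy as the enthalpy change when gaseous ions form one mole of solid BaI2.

U = -1873.4 kJ/mol

ΔHf° = 1·ΔHsub + 1·(ΣIE) + 1·D(I2) + 2·EA + U
-602.1 = 1·(+180.0) + 1·(+1468.1) + 1·(+213.6) + 2·(-295.2) + U
U = -602.1 − (+1271.3) = -1873.4 kJ/mol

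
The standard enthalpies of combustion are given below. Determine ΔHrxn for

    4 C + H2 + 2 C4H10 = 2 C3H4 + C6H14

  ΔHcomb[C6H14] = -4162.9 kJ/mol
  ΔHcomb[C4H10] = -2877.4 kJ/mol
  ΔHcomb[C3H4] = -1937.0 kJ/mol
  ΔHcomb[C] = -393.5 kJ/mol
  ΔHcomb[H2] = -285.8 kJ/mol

Using ΔH = Σ nΔHc°(reactants) − Σ nΔHc°(products):
= [4·(-393.5) + 1·(-285.8) + 2·(-2877.4)] − [2·(-1937.0) + 1·(-4162.9)]
= 422.3 kJ/mol

ΔHrxn = 422.3 kJ/mol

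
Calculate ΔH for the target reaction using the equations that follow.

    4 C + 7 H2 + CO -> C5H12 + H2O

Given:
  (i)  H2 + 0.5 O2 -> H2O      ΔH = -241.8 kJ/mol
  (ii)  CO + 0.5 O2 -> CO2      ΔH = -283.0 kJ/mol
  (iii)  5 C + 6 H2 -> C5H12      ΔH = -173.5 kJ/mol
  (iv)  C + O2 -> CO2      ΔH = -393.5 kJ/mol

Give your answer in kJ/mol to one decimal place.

ΔH = -304.8 kJ/mol

(i) as written: -241.8 kJ/mol
(ii) as written: -283.0 kJ/mol
(iii) as written: -173.5 kJ/mol
(iv) reversed: +393.5 kJ/mol
ΔH = (1)·(-241.8) + (1)·(-283.0) + (1)·(-173.5) + (-1)·(-393.5) = -304.8 kJ/mol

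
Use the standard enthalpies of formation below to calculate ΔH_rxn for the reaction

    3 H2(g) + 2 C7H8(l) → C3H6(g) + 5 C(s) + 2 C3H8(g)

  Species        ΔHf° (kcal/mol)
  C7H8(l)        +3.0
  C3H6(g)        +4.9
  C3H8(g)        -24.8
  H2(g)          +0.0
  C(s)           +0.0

ΔH°rxn = Σ nΔHf°(products) − Σ nΔHf°(reactants).
Products: 1·(+4.9) + 5·(+0.0) + 2·(-24.8) = -44.7
Reactants: 3·(+0.0) + 2·(+3.0) = +6.0
ΔH_rxn = (-44.7) − (+6.0) = -50.7 kcal/mol

ΔH_rxn = -50.7 kcal/mol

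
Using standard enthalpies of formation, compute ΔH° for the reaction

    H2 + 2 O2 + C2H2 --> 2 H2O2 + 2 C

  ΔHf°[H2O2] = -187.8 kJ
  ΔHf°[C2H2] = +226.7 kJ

ΔH°rxn = Σ nΔHf°(products) − Σ nΔHf°(reactants).
Products: 2·(-187.8) + 2·(+0.0) = -375.6
Reactants: 1·(+0.0) + 2·(+0.0) + 1·(+226.7) = +226.7
ΔH° = (-375.6) − (+226.7) = -602.3 kJ

ΔH° = -602.3 kJ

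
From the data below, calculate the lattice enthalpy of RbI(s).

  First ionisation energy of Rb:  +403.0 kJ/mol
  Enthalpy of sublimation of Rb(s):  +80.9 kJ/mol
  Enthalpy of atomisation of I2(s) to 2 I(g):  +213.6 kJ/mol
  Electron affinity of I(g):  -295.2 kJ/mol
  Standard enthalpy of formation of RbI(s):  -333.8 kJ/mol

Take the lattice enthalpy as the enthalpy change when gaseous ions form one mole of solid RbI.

ΔHf° = 1·ΔHsub + 1·(ΣIE) + 1/2·D(I2) + 1·EA + U
-333.8 = 1·(+80.9) + 1·(+403.0) + 1/2·(+213.6) + 1·(-295.2) + U
U = -333.8 − (+295.5) = -629.3 kJ/mol

U = -629.3 kJ/mol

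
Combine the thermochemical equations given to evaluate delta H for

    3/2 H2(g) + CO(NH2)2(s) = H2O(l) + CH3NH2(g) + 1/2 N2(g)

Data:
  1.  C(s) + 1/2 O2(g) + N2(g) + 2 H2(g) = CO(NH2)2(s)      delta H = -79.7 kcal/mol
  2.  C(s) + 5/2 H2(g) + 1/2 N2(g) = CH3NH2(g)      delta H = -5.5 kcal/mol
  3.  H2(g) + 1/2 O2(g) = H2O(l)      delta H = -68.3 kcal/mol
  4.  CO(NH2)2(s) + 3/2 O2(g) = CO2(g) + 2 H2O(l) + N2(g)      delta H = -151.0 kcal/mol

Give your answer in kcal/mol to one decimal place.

delta H = 5.9 kcal/mol

eq. 1 reversed: +79.7 kcal/mol
eq. 2 as written: -5.5 kcal/mol
eq. 3 as written: -68.3 kcal/mol
eq. 4: not needed.
Summing the manipulated equations, delta H = (+79.7) + (-5.5) + (-68.3) = 5.9 kcal/mol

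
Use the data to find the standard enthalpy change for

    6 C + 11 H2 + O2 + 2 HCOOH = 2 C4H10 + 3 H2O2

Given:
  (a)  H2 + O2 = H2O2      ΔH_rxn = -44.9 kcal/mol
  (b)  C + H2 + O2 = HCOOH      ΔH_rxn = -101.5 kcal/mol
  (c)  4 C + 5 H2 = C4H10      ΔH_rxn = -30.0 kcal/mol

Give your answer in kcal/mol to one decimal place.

(a) × 3 (×3 to match 3 H2O2 in the target): (3)·(-44.9) = -134.7 kcal/mol
(b) reversed and × 2 (reverse to put HCOOH on the reactant side; scale by 2 for the 2 HCOOH): (-2)·(-101.5) = +203.0 kcal/mol
(c) × 2 (×2 to match 2 C4H10 in the target): (2)·(-30.0) = -60.0 kcal/mol
Combining the equations, ΔH_rxn = (3)·(-44.9) + (-2)·(-101.5) + (2)·(-30.0) = 8.3 kcal/mol

ΔH_rxn = 8.3 kcal/mol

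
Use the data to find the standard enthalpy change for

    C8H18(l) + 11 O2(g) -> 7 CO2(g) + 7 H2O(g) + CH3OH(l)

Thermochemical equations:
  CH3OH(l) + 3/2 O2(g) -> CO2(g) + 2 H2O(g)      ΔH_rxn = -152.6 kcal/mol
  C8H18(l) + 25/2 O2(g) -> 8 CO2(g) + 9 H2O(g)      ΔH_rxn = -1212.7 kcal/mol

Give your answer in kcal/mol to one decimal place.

equation 1 reversed: +152.6 kcal/mol
equation 2 as written: -1212.7 kcal/mol
ΔH_rxn = (-1)·(-152.6) + (1)·(-1212.7) = -1060.1 kcal/mol

ΔH_rxn = -1060.1 kcal/mol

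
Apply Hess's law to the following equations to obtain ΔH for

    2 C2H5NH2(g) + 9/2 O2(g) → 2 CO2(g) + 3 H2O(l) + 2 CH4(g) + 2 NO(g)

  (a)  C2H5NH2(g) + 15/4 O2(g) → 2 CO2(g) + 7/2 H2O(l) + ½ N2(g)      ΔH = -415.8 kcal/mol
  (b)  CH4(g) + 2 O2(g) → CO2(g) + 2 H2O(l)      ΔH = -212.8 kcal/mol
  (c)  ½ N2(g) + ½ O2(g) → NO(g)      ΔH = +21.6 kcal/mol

(a) × 2: (2)·(-415.8) = -831.6 kcal/mol
(b) reversed and × 2: (-2)·(-212.8) = +425.6 kcal/mol
(c) × 2: (2)·(+21.6) = +43.2 kcal/mol
ΔH = (2)·(-415.8) + (-2)·(-212.8) + (2)·(+21.6) = -362.8 kcal/mol

ΔH = -362.8 kcal/mol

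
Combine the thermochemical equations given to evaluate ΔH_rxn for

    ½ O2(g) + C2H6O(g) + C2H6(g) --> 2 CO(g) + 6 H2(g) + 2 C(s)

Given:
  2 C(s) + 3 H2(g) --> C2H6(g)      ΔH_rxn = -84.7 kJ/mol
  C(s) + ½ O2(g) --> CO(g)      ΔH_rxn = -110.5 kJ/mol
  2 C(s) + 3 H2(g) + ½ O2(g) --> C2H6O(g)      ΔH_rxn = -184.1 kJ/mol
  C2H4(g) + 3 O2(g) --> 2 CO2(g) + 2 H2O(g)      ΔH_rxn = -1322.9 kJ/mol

ΔH_rxn = 47.8 kJ/mol

equation 1 reversed (reverse to put C2H6(g) on the reactant side): +84.7 kJ/mol
equation 2 × 2 (×2 to match 2 CO(g) in the target): (2)·(-110.5) = -221.0 kJ/mol
equation 3 reversed (C2H6O(g) must end up as a reactant): +184.1 kJ/mol
equation 4: not needed (H2O(g) appears nowhere else).
Combining the equations, ΔH_rxn = (+84.7) + (-221.0) + (+184.1) = 47.8 kJ/mol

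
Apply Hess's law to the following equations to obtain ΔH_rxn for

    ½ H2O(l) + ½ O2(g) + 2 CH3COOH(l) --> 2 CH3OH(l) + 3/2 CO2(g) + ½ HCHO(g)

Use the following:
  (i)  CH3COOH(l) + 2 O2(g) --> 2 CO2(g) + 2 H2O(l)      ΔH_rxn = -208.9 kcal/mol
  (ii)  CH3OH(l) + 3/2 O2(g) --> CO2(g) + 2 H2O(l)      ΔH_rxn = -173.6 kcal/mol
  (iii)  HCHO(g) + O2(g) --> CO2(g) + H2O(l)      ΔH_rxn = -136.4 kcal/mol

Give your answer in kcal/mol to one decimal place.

ΔH_rxn = -2.4 kcal/mol

(i) × 2: (2)·(-208.9) = -417.8 kcal/mol
(ii) reversed and × 2: (-2)·(-173.6) = +347.2 kcal/mol
(iii) reversed and × 1/2: (-1/2)·(-136.4) = +68.2 kcal/mol
By Hess's law, ΔH_rxn = (2)·(-208.9) + (-2)·(-173.6) + (-1/2)·(-136.4) = -2.4 kcal/mol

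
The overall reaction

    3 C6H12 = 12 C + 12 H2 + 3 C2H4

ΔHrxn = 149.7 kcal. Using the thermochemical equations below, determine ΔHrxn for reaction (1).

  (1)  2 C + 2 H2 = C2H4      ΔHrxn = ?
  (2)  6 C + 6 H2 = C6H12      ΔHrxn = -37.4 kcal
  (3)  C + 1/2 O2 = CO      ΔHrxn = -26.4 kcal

ΔHrxn = 12.5 kcal

(1) × 3: contributes 3·x
(2) reversed and × 3: (-3)·(-37.4) = +112.2 kcal
(3): not needed.
+149.7 = (+112.2) + 3·x
x = (+149.7 − (+112.2)) / (3) = 12.5 kcal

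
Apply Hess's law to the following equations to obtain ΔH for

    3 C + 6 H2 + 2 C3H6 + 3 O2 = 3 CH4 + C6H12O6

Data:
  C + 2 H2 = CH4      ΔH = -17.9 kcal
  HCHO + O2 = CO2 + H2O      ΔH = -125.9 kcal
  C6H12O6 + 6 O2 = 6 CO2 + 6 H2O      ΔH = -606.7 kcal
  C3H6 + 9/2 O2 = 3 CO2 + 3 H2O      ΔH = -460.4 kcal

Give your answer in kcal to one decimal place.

equation 1 × 3: (3)·(-17.9) = -53.7 kcal
equation 2: not needed.
equation 3 reversed: +606.7 kcal
equation 4 × 2: (2)·(-460.4) = -920.8 kcal
ΔH = (3)·(-17.9) + (-1)·(-606.7) + (2)·(-460.4) = -367.8 kcal

ΔH = -367.8 kcal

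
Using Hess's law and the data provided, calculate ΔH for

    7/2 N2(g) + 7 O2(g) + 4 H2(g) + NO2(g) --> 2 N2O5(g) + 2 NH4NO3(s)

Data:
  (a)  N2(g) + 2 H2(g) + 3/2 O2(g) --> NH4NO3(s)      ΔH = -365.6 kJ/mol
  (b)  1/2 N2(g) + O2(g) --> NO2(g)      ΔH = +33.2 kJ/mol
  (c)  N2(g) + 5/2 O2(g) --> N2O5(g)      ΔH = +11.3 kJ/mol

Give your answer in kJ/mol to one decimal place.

(a) × 2: (2)·(-365.6) = -731.2 kJ/mol
(b) reversed: -33.2 kJ/mol
(c) × 2: (2)·(+11.3) = +22.6 kJ/mol
Summing the manipulated equations, ΔH = (2)·(-365.6) + (-1)·(+33.2) + (2)·(+11.3) = -741.8 kJ/mol

ΔH = -741.8 kJ/mol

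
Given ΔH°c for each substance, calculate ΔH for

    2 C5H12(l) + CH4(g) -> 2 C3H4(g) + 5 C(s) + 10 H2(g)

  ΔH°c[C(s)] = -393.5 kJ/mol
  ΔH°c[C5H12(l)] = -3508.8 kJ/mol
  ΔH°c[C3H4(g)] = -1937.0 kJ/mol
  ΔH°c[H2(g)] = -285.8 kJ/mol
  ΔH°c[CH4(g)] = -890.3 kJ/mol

ΔH = 791.6 kJ/mol

Using ΔH = Σ nΔHc°(reactants) − Σ nΔHc°(products):
= [2·(-3508.8) + 1·(-890.3)] − [2·(-1937.0) + 5·(-393.5) + 10·(-285.8)]
= 791.6 kJ/mol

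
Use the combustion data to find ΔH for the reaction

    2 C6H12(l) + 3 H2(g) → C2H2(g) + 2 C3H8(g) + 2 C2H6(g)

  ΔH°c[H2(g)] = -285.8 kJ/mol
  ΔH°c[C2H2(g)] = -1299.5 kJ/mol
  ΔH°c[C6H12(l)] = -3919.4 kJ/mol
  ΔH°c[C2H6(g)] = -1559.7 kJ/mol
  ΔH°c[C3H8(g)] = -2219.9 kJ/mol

With combustion enthalpies, reactants minus products:
= [2·(-3919.4) + 3·(-285.8)] − [1·(-1299.5) + 2·(-2219.9) + 2·(-1559.7)]
= 162.5 kJ/mol

ΔH = 162.5 kJ/mol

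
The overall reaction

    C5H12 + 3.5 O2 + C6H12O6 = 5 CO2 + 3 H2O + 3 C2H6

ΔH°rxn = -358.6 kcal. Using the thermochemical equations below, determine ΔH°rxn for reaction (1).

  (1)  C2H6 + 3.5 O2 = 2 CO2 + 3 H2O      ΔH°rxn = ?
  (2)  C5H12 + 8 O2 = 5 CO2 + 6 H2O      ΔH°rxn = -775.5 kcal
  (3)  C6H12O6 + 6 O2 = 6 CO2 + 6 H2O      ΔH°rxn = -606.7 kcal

ΔH°rxn = -341.2 kcal

(1) reversed and × 3: contributes −3·x
(2) as written: -775.5 kcal
(3) as written: -606.7 kcal
-358.6 = (-775.5) + (-606.7) − 3·x
x = (-358.6 − (-1382.2)) / (-3) = -341.2 kcal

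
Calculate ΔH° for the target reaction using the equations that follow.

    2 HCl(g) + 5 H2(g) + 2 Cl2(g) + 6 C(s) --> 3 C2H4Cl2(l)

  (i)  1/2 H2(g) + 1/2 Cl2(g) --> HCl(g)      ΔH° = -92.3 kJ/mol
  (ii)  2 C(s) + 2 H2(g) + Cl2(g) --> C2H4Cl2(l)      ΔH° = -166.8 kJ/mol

(i) reversed and × 2 (HCl(g) must end up as a reactant; ×2 to match 2 HCl(g) in the target): (-2)·(-92.3) = +184.6 kJ/mol
(ii) × 3 (×3 to match 3 C2H4Cl2(l) in the target): (3)·(-166.8) = -500.4 kJ/mol
ΔH° = (-2)·(-92.3) + (3)·(-166.8) = -315.8 kJ/mol

ΔH° = -315.8 kJ/mol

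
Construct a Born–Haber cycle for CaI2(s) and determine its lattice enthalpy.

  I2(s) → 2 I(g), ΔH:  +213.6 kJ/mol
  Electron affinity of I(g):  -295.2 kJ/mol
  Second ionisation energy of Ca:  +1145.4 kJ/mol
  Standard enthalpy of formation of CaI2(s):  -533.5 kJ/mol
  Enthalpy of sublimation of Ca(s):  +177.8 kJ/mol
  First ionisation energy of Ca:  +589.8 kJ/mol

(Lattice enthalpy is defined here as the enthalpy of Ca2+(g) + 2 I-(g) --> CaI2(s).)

U = -2069.7 kJ/mol

ΔHf° = 1·ΔHsub + 1·(ΣIE) + 1·D(I2) + 2·EA + U
-533.5 = 1·(+177.8) + 1·(+1735.2) + 1·(+213.6) + 2·(-295.2) + U
U = -533.5 − (+1536.2) = -2069.7 kJ/mol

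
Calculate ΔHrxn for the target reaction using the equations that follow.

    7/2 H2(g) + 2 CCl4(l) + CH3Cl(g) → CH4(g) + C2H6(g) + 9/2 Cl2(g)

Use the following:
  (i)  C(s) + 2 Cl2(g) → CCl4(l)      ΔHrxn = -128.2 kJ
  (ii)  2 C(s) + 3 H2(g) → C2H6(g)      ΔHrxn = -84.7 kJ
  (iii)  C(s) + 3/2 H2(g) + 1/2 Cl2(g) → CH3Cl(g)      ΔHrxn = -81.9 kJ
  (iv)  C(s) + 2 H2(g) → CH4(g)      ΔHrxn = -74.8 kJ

ΔHrxn = 178.8 kJ

(i) reversed and × 2: (-2)·(-128.2) = +256.4 kJ
(ii) as written: -84.7 kJ
(iii) reversed: +81.9 kJ
(iv) as written: -74.8 kJ
By Hess's law, ΔHrxn = (+256.4) + (-84.7) + (+81.9) + (-74.8) = 178.8 kJ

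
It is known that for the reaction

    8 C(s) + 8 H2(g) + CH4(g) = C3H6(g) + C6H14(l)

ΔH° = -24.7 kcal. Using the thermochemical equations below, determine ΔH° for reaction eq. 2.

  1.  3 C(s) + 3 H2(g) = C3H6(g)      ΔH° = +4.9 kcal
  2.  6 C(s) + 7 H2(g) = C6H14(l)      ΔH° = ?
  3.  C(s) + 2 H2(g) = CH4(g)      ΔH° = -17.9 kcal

ΔH° = -47.5 kcal

eq. 1 as written: +4.9 kcal
eq. 2 as written: contributes x
eq. 3 reversed: +17.9 kcal
-24.7 = (+4.9) + (+17.9) + x
x = (-24.7 − (+22.8)) / (1) = -47.5 kcal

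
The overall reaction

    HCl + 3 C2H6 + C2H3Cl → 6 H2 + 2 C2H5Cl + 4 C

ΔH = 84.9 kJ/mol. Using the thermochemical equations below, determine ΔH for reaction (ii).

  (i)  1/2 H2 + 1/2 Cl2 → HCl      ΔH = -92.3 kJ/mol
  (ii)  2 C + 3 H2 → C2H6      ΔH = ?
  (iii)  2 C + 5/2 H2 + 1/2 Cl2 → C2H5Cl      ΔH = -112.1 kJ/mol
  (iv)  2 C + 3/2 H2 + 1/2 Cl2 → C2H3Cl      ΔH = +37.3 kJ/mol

ΔH = -84.7 kJ/mol

(i) reversed (HCl must end up as a reactant): +92.3 kJ/mol
(ii) reversed and × 3 (C2H6 must end up as a reactant; scale by 3 for the 3 C2H6): contributes −3·x
(iii) × 2 (scale by 2 for the 2 C2H5Cl): (2)·(-112.1) = -224.2 kJ/mol
(iv) reversed (reverse to put C2H3Cl on the reactant side): -37.3 kJ/mol
+84.9 = (+92.3) + (-224.2) + (-37.3) − 3·x
x = (+84.9 − (-169.2)) / (-3) = -84.7 kJ/mol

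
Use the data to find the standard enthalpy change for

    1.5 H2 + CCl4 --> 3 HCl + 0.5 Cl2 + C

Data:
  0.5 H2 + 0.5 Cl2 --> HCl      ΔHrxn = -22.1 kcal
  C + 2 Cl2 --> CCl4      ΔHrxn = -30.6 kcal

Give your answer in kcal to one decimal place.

ΔHrxn = -35.7 kcal

equation 1 × 3: (3)·(-22.1) = -66.3 kcal
equation 2 reversed: +30.6 kcal
ΔHrxn = (-66.3) + (+30.6) = -35.7 kcal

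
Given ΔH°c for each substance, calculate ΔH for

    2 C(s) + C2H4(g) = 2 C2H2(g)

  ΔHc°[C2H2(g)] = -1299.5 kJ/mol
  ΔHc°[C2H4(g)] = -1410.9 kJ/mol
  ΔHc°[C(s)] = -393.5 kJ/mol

Using ΔH = Σ nΔHc°(reactants) − Σ nΔHc°(products):
= [2·(-393.5) + 1·(-1410.9)] − [2·(-1299.5)]
= 401.1 kJ/mol

ΔH = 401.1 kJ/mol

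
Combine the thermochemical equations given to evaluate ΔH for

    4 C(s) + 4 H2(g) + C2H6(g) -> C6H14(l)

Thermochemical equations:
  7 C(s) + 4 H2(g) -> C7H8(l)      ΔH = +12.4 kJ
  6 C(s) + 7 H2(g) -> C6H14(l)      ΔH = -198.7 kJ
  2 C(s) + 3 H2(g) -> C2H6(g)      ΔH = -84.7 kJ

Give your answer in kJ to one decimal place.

equation 1: not needed.
equation 2 as written: -198.7 kJ
equation 3 reversed: +84.7 kJ
ΔH = (-198.7) + (+84.7) = -114.0 kJ

ΔH = -114.0 kJ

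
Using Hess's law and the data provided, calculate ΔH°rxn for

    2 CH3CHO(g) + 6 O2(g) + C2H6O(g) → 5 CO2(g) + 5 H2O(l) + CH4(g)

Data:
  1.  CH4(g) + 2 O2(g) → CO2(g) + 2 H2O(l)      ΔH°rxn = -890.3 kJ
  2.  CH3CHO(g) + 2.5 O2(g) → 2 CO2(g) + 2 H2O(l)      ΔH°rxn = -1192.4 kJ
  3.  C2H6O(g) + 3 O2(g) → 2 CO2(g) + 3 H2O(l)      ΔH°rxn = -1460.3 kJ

ΔH°rxn = -2954.8 kJ

eq. 1 reversed: +890.3 kJ
eq. 2 × 2: (2)·(-1192.4) = -2384.8 kJ
eq. 3 as written: -1460.3 kJ
Combining the equations, ΔH°rxn = (-1)·(-890.3) + (2)·(-1192.4) + (1)·(-1460.3) = -2954.8 kJ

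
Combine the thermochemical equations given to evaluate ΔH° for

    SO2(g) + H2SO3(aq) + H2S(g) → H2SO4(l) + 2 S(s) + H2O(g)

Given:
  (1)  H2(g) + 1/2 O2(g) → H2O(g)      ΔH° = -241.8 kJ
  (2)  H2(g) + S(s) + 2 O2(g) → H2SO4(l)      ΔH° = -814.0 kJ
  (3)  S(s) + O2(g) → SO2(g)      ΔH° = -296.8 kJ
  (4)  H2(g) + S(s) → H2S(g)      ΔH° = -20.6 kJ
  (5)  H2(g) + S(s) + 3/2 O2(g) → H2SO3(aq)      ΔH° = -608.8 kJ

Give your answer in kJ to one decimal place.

ΔH° = -129.6 kJ

(1) as written (H2O(g) already on the product side): -241.8 kJ
(2) as written (H2SO4(l) already on the product side): -814.0 kJ
(3) reversed (SO2(g) must end up as a reactant): +296.8 kJ
(4) reversed (H2S(g) must end up as a reactant): +20.6 kJ
(5) reversed (reverse to put H2SO3(aq) on the reactant side): +608.8 kJ
ΔH° = (1)·(-241.8) + (1)·(-814.0) + (-1)·(-296.8) + (-1)·(-20.6) + (-1)·(-608.8) = -129.6 kJ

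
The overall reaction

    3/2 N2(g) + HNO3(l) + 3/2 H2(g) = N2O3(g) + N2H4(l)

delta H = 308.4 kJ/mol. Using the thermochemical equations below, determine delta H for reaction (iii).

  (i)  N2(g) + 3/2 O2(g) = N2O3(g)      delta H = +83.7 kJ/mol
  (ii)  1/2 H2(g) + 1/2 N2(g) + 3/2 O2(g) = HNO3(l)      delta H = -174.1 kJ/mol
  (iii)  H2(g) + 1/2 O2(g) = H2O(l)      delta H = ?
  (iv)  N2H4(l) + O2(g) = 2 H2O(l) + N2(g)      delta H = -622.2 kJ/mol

(i) as written: +83.7 kJ/mol
(ii) reversed: +174.1 kJ/mol
(iii) × 2: contributes 2·x
(iv) reversed: +622.2 kJ/mol
+308.4 = (+83.7) + (+174.1) + (+622.2) + 2·x
x = (+308.4 − (+880.0)) / (2) = -285.8 kJ/mol

delta H = -285.8 kJ/mol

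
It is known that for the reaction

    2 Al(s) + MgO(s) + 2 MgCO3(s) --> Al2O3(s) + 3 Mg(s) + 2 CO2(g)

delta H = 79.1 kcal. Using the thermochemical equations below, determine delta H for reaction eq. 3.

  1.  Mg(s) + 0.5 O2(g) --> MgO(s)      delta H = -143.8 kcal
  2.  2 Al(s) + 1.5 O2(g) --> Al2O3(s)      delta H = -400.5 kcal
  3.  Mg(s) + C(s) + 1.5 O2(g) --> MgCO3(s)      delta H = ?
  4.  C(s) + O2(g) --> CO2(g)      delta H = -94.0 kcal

delta H = -261.9 kcal

eq. 1 reversed (MgO(s) must end up as a reactant): +143.8 kcal
eq. 2 as written (Al2O3(s) already on the product side): -400.5 kcal
eq. 3 reversed and × 2 (MgCO3(s) must end up as a reactant; ×2 to match 2 MgCO3(s) in the target): contributes −2·x
eq. 4 × 2 (scale by 2 for the 2 CO2(g)): (2)·(-94.0) = -188.0 kcal
+79.1 = (+143.8) + (-400.5) + (-188.0) − 2·x
x = (+79.1 − (-444.7)) / (-2) = -261.9 kcal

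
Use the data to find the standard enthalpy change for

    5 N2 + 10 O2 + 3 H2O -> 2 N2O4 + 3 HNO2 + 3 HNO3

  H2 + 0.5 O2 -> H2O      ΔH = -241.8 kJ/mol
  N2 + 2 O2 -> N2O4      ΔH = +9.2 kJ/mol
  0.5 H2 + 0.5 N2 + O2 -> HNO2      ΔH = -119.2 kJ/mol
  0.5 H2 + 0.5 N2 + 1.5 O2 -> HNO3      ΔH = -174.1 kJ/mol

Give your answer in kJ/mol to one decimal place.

equation 1 reversed and × 3: (-3)·(-241.8) = +725.4 kJ/mol
equation 2 × 2: (2)·(+9.2) = +18.4 kJ/mol
equation 3 × 3: (3)·(-119.2) = -357.6 kJ/mol
equation 4 × 3: (3)·(-174.1) = -522.3 kJ/mol
Since enthalpy is a state function, ΔH = (-3)·(-241.8) + (2)·(+9.2) + (3)·(-119.2) + (3)·(-174.1) = -136.1 kJ/mol

ΔH = -136.1 kJ/mol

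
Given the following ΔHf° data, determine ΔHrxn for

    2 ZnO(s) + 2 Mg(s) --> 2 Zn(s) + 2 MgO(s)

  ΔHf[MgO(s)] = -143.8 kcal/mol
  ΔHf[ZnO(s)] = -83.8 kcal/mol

ΔH°rxn = Σ nΔHf°(products) − Σ nΔHf°(reactants).
Products: 2·(+0.0) + 2·(-143.8) = -287.6
Reactants: 2·(-83.8) + 2·(+0.0) = -167.6
ΔHrxn = (-287.6) − (-167.6) = -120.0 kcal/mol

ΔHrxn = -120.0 kcal/mol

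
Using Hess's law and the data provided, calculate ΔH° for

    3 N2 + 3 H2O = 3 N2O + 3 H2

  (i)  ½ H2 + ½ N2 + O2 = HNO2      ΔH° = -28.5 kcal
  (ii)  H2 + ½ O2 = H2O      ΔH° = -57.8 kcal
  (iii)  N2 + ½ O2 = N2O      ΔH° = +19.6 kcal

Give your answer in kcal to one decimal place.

ΔH° = 232.2 kcal

(i): not needed (HNO2 appears nowhere else).
(ii) reversed and × 3 (reverse to put H2O on the reactant side; ×3 to match 3 H2O in the target): (-3)·(-57.8) = +173.4 kcal
(iii) × 3 (scale by 3 for the 3 N2O): (3)·(+19.6) = +58.8 kcal
ΔH° = (-3)·(-57.8) + (3)·(+19.6) = 232.2 kcal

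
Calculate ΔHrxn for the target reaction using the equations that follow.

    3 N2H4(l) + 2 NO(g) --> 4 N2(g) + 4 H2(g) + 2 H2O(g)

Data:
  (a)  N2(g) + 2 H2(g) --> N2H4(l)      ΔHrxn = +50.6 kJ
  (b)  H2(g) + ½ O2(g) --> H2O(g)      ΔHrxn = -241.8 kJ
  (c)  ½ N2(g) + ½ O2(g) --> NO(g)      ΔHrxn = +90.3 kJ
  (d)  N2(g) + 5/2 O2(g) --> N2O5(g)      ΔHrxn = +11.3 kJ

ΔHrxn = -816.0 kJ

(a) reversed and × 3: (-3)·(+50.6) = -151.8 kJ
(b) × 2: (2)·(-241.8) = -483.6 kJ
(c) reversed and × 2: (-2)·(+90.3) = -180.6 kJ
(d): not needed.
ΔHrxn = (-3)·(+50.6) + (2)·(-241.8) + (-2)·(+90.3) = -816.0 kJ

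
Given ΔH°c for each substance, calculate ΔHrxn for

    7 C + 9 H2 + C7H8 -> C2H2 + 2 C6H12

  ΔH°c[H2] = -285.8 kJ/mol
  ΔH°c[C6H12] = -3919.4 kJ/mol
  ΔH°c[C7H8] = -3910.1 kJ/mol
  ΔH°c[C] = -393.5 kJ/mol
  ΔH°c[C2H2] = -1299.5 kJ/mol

ΔHrxn = -98.5 kJ/mol

Using ΔH = Σ nΔHc°(reactants) − Σ nΔHc°(products):
= [7·(-393.5) + 9·(-285.8) + 1·(-3910.1)] − [1·(-1299.5) + 2·(-3919.4)]
= -98.5 kJ/mol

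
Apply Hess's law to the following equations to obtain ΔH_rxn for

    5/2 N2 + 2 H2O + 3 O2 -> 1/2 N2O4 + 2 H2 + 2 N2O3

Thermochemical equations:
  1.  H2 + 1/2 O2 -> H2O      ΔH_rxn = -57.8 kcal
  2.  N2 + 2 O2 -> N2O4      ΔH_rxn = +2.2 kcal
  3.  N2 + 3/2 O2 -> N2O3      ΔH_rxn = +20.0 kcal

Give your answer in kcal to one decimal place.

ΔH_rxn = 156.7 kcal

eq. 1 reversed and × 2: (-2)·(-57.8) = +115.6 kcal
eq. 2 × 1/2: (1/2)·(+2.2) = +1.1 kcal
eq. 3 × 2: (2)·(+20.0) = +40.0 kcal
ΔH_rxn = (+115.6) + (+1.1) + (+40.0) = 156.7 kcal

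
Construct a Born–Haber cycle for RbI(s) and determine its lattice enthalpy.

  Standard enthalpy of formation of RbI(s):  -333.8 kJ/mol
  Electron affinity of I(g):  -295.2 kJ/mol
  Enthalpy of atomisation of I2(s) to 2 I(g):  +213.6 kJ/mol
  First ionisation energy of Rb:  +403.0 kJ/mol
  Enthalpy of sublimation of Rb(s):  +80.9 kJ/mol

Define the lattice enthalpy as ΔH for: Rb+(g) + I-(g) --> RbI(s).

ΔHf° = 1·ΔHsub + 1·(ΣIE) + 1/2·D(I2) + 1·EA + U
-333.8 = 1·(+80.9) + 1·(+403.0) + 1/2·(+213.6) + 1·(-295.2) + U
U = -333.8 − (+295.5) = -629.3 kJ/mol

U = -629.3 kJ/mol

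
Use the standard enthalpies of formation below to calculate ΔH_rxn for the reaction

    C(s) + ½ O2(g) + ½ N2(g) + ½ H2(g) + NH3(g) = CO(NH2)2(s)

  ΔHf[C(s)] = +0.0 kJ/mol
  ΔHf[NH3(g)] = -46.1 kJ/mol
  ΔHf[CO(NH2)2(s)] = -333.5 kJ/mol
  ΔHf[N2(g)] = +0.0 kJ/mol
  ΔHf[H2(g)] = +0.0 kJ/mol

ΔH_rxn = -287.4 kJ/mol

Products: 1·(-333.5) = -333.5
Reactants: 1·(+0.0) + 1/2·(+0.0) + 1/2·(+0.0) + 1/2·(+0.0) + 1·(-46.1) = -46.1
ΔH_rxn = (-333.5) − (-46.1) = -287.4 kJ/mol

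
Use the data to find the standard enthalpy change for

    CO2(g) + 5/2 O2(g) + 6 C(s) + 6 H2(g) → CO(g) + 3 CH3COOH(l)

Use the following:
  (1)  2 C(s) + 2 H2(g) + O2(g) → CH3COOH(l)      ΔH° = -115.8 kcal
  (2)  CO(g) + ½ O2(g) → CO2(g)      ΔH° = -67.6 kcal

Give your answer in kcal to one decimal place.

ΔH° = -279.8 kcal

(1) × 3 (×3 to match 3 CH3COOH(l) in the target): (3)·(-115.8) = -347.4 kcal
(2) reversed (reverse to put CO(g) on the product side): +67.6 kcal
ΔH° = (-347.4) + (+67.6) = -279.8 kcal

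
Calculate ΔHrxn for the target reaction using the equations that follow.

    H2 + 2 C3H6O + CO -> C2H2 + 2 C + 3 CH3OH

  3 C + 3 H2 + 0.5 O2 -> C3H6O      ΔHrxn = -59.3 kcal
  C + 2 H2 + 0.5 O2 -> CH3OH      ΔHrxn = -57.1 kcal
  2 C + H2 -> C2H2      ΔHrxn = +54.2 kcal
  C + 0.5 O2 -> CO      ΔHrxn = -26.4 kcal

equation 1 reversed and × 2 (C3H6O must end up as a reactant; ×2 to match 2 C3H6O in the target): (-2)·(-59.3) = +118.6 kcal
equation 2 × 3 (×3 to match 3 CH3OH in the target): (3)·(-57.1) = -171.3 kcal
equation 3 as written (C2H2 already on the product side): +54.2 kcal
equation 4 reversed (reverse to put CO on the reactant side): +26.4 kcal
ΔHrxn = (-2)·(-59.3) + (3)·(-57.1) + (1)·(+54.2) + (-1)·(-26.4) = 27.9 kcal

ΔHrxn = 27.9 kcal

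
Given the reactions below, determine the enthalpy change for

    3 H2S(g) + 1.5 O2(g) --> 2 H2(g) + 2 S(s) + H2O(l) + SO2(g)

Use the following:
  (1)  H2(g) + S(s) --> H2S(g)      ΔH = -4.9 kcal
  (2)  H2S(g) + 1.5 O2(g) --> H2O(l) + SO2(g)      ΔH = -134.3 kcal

(1) reversed and × 2: (-2)·(-4.9) = +9.8 kcal
(2) as written: -134.3 kcal
Combining the equations, ΔH = (+9.8) + (-134.3) = -124.5 kcal

ΔH = -124.5 kcal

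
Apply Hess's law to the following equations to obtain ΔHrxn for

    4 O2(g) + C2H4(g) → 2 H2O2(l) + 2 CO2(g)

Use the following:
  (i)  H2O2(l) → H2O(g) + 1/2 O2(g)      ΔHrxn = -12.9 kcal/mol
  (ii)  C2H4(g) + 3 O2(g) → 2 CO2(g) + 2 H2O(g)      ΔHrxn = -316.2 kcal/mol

ΔHrxn = -290.4 kcal/mol

(i) reversed and × 2 (H2O2(l) must end up as a product; scale by 2 for the 2 H2O2(l)): (-2)·(-12.9) = +25.8 kcal/mol
(ii) as written (C2H4(g) already on the reactant side): -316.2 kcal/mol
By Hess's law, ΔHrxn = (-2)·(-12.9) + (1)·(-316.2) = -290.4 kcal/mol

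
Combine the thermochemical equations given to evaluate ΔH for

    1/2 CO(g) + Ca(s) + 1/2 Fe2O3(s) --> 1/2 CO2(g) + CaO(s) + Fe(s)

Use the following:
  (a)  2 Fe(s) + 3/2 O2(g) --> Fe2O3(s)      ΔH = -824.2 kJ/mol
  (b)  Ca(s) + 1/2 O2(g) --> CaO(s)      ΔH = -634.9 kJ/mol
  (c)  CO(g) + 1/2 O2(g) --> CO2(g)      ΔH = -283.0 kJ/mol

(a) reversed and × 1/2 (reverse to put Fe2O3(s) on the reactant side; ×1/2 to match 1/2 Fe2O3(s) in the target): (-1/2)·(-824.2) = +412.1 kJ/mol
(b) as written (CaO(s) already on the product side): -634.9 kJ/mol
(c) × 1/2 (×1/2 to match 1/2 CO(g) in the target): (1/2)·(-283.0) = -141.5 kJ/mol
ΔH = (+412.1) + (-634.9) + (-141.5) = -364.3 kJ/mol

ΔH = -364.3 kJ/mol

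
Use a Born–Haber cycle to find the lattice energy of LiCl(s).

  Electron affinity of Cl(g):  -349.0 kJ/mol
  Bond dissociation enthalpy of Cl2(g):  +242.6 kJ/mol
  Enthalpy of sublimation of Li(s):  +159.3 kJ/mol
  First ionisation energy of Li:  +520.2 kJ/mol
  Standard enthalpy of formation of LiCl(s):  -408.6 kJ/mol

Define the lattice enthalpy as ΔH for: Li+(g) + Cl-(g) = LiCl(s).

U = -860.4 kJ/mol

ΔHf° = 1·ΔHsub + 1·(ΣIE) + 1/2·D(Cl2) + 1·EA + U
-408.6 = 1·(+159.3) + 1·(+520.2) + 1/2·(+242.6) + 1·(-349.0) + U
U = -408.6 − (+451.8) = -860.4 kJ/mol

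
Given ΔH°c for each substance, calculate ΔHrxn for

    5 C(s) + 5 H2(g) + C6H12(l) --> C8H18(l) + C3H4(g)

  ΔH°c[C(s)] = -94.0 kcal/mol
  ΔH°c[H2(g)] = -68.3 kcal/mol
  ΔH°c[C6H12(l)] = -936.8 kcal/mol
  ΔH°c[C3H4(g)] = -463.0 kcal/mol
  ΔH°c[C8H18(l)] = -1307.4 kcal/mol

ΔHrxn = 22.1 kcal/mol

With combustion enthalpies, reactants minus products:
= [5·(-94.0) + 5·(-68.3) + 1·(-936.8)] − [1·(-1307.4) + 1·(-463.0)]
= 22.1 kcal/mol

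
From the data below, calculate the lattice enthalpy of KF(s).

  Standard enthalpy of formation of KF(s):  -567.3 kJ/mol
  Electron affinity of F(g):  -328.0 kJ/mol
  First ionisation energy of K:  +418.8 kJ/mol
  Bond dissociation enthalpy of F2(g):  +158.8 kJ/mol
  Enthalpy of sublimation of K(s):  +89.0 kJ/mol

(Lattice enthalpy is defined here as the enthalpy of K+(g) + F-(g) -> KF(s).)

U = -826.5 kJ/mol

ΔHf° = 1·ΔHsub + 1·(ΣIE) + 1/2·D(F2) + 1·EA + U
-567.3 = 1·(+89.0) + 1·(+418.8) + 1/2·(+158.8) + 1·(-328.0) + U
U = -567.3 − (+259.2) = -826.5 kJ/mol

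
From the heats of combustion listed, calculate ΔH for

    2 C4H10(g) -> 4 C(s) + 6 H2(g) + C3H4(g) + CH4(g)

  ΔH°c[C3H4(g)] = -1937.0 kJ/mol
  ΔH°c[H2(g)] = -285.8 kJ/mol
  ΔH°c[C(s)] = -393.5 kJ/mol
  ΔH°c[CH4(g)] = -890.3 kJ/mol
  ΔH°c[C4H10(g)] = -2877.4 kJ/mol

ΔH = 361.3 kJ/mol

With combustion enthalpies, reactants minus products:
= [2·(-2877.4)] − [4·(-393.5) + 6·(-285.8) + 1·(-1937.0) + 1·(-890.3)]
= 361.3 kJ/mol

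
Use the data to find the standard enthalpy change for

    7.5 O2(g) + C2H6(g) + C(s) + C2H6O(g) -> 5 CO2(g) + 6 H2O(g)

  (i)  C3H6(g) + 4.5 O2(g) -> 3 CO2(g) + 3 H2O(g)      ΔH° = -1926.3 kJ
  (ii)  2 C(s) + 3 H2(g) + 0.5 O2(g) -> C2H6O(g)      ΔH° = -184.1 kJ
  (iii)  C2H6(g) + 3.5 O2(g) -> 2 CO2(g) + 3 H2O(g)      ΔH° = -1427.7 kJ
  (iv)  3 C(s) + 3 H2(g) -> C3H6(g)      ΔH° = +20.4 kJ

ΔH° = -3149.5 kJ

(i) as written: -1926.3 kJ
(ii) reversed (reverse to put C2H6O(g) on the reactant side): +184.1 kJ
(iii) as written (C2H6(g) already on the reactant side): -1427.7 kJ
(iv) as written: +20.4 kJ
ΔH° = (1)·(-1926.3) + (-1)·(-184.1) + (1)·(-1427.7) + (1)·(+20.4) = -3149.5 kJ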